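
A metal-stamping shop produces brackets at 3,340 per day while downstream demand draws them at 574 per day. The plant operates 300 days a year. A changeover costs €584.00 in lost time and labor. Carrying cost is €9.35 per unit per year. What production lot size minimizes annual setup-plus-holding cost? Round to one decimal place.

Annual demand D = 574 × 300 = 172,200.
Production build-up factor (1 − d/p) = 1 − 574/3,340 = 0.8281.
Q* = √(2DS / (H(1 − d/p))) = √(2 × 172,200 × 584 / (9.35 × 0.8281)).
= √(201,129,600 / 7.7431) ≈ 5096.586.

Q* ≈ 5,096.6 brackets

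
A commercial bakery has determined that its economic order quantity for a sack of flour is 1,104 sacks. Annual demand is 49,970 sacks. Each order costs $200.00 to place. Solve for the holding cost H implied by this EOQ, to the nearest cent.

Squaring Q* = √(2DS/H) gives Q*² = 2DS/H.
From Q* = √(2DS/H): H = 2DS / Q*² = 2 × 49,970 × 200 / 1,104² = 16.3995.

H ≈ $16.40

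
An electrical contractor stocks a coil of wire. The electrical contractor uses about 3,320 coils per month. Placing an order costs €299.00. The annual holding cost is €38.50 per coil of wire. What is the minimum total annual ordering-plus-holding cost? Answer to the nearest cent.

Annual demand D = 3,320 × 12 = 39,840.
The optimal lot size = √(2DS/H) = √(2 × 39,840 × 299 / 38.5) ≈ 786.65.
At Q*, ordering cost (D/Q*)S equals holding cost (Q*/2)H, each = √(DSH/2).
Minimum total = √(2DSH) = √(2 × 39,840 × 299 × 38.5) ≈ 30285.910.

TC* ≈ €30,285.91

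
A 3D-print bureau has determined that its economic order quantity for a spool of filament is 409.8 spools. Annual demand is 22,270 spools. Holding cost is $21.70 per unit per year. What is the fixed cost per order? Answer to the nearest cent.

S ≈ $81.82

The basic EOQ model gives Q* = √(2DS/H); rearrange for the unknown.
From Q* = √(2DS/H): S = Q*²H / (2D) = 409.8² × 21.7 / (2 × 22,270) = 81.8189.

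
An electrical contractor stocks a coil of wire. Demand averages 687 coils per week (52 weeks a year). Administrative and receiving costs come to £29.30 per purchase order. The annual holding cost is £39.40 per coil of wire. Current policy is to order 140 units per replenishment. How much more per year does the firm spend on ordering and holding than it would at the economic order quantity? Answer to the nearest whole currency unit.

Annual demand D = 687 × 52 = 35,724.
EOQ = √(2DS/H) = √(2 × 35,724 × 29.3 / 39.4) ≈ 230.51.
Cost at Q* = (D/Q*)S + (Q*/2)H = √(2DSH) ≈ £9,081.91.
Cost at Q = 140: (35,724/140)×29.3 + (140/2)×39.4 = £7,476.52 + £2,758.00 = £10,234.52.
Excess = £10,234.52 − £9,081.91 = £1,152.62.

Extra cost ≈ £1,153 per year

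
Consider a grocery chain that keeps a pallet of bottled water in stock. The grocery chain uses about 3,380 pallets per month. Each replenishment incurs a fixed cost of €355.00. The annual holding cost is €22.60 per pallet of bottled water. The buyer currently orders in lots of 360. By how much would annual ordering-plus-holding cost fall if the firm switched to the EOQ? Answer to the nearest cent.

Annual demand D = 3,380 × 12 = 40,560.
EOQ = √(2DS/H) = √(2 × 40,560 × 355 / 22.6) ≈ 1128.82.
Cost at Q* = (D/Q*)S + (Q*/2)H = √(2DSH) ≈ €25,511.29.
Cost at Q = 360: (40,560/360)×355 + (360/2)×22.6 = €39,996.67 + €4,068.00 = €44,064.67.
Excess = €44,064.67 − €25,511.29 = €18,553.38.

Extra cost ≈ €18,553.38 per year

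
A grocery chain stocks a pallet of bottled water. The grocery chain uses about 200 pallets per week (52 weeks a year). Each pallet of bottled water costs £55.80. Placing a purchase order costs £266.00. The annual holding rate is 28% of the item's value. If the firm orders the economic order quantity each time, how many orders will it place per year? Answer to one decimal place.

Annual demand D = 200 × 52 = 10,400.
Holding cost H = 0.28 × £55.80 = £15.6240 per unit per year.
Q* = √(2DS/H) = √(2 × 10,400 × 266 / 15.624) ≈ 595.08.
Orders per year = D / Q* = 10,400 / 595.08 ≈ 17.477.

N ≈ 17.5 orders per year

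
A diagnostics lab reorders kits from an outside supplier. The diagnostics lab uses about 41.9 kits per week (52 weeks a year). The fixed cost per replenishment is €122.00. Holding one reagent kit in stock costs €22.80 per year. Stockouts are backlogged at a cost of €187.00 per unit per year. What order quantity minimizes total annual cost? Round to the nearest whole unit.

Annual demand D = 41.9 × 52 = 2,178.8.
With planned backorders, Q* = √(2DS/H) · √((H+B)/B).
√(2DS/H) = √(2 × 2,178.8 × 122 / 22.8) = 152.699.
√((H+B)/B) = √((22.8+187)/187) = 1.0592.
Q* ≈ 161.740.

Q* ≈ 162 kits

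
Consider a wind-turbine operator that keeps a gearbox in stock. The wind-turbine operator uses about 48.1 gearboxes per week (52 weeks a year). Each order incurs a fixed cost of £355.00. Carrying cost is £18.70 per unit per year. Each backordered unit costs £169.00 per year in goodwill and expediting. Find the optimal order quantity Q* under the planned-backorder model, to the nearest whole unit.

Annual demand D = 48.1 × 52 = 2,501.2.
With planned backorders, Q* = √(2DS/H) · √((H+B)/B).
√(2DS/H) = √(2 × 2,501.2 × 355 / 18.7) = 308.164.
√((H+B)/B) = √((18.7+169)/169) = 1.0539.
Q* ≈ 324.767.

Q* ≈ 325 gearboxes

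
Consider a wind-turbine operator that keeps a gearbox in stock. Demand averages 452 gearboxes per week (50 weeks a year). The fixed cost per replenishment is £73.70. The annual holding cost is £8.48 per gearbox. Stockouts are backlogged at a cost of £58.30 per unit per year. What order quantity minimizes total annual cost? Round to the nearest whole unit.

Annual demand D = 452 × 50 = 22,600.
With planned backorders, Q* = √(2DS/H) · √((H+B)/B).
√(2DS/H) = √(2 × 22,600 × 73.7 / 8.48) = 626.765.
√((H+B)/B) = √((8.48+58.3)/58.3) = 1.0703.
Q* ≈ 670.801.

Q* ≈ 671 gearboxes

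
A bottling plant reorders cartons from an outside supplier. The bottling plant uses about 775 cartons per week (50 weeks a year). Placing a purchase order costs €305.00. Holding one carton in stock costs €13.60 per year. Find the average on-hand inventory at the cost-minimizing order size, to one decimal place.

Annual demand D = 775 × 50 = 38,750.
EOQ = √(2DS/H) = √(2 × 38,750 × 305 / 13.6) ≈ 1318.35.
Average inventory = Q*/2 ≈ 1318.35 / 2 = 659.176.

Average inventory ≈ 659.2 cartons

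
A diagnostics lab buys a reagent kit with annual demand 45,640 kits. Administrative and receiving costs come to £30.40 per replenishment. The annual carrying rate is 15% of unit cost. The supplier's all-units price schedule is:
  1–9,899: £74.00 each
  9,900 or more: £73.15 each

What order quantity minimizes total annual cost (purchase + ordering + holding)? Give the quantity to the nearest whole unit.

Q* ≈ 500 kits

Holding cost per unit per year at price C is H = 0.15·C.
Evaluate total cost at each tier's feasible EOQ or, if the EOQ is below the tier, at the tier's minimum quantity.
EOQ at £74.00 = 500.0 (feasible in tier 1): TC = 45,640×£74.00 + (45,640/500.0)×30.4 + (500.0/2)×0.15×£74.00 = £3,382,909.91.
EOQ at £73.15 = 502.9 < 9900, so use break Q=9900: TC = 45,640×£73.15 + (45,640/9900.0)×30.4 + (9900.0/2)×0.15×£73.15 = £3,393,020.02.
Lowest total cost is £3,382,909.91 at Q = 500.0.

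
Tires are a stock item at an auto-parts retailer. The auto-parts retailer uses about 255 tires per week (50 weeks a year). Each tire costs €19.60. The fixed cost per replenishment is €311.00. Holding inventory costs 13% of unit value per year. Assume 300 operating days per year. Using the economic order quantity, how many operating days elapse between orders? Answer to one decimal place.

Annual demand D = 255 × 50 = 12,750.
Holding cost H = 0.13 × €19.60 = €2.5480 per unit per year.
The optimal lot size = √(2DS/H) = √(2 × 12,750 × 311 / 2.548) ≈ 1764.21.
Cycle time = Q*/D × 300 = 1764.21 / 12,750 × 300 ≈ 41.511 days.

T ≈ 41.5 days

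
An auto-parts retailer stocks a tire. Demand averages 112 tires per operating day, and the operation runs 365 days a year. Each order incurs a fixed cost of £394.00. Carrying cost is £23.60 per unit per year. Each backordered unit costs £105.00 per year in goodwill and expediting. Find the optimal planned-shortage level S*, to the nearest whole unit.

S* ≈ 237 tires

Annual demand D = 112 × 365 = 40,880.
With planned backorders, Q* = √(2DS/H) · √((H+B)/B).
√(2DS/H) = √(2 × 40,880 × 394 / 23.6) = 1168.322.
√((H+B)/B) = √((23.6+105)/105) = 1.1067.
Q* ≈ 1292.970.
S* = Q* · H/(H+B) = 1292.970 × 23.6/128.6 ≈ 237.279.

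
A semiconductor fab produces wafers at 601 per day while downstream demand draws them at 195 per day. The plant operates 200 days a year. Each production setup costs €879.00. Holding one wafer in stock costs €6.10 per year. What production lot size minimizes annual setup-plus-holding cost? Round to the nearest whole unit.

Q* ≈ 4,079 wafers

Annual demand D = 195 × 200 = 39,000.
Production build-up factor (1 − d/p) = 1 − 195/601 = 0.6755.
Q* = √(2DS / (H(1 − d/p))) = √(2 × 39,000 × 879 / (6.1 × 0.6755)).
= √(68,562,000 / 4.1208) ≈ 4078.975.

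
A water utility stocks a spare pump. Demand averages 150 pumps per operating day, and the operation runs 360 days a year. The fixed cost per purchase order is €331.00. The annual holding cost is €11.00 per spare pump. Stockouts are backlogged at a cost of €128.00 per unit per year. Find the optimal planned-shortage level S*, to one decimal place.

Annual demand D = 150 × 360 = 54,000.
With planned backorders, Q* = √(2DS/H) · √((H+B)/B).
√(2DS/H) = √(2 × 54,000 × 331 / 11) = 1802.725.
√((H+B)/B) = √((11+128)/128) = 1.0421.
Q* ≈ 1878.590.
S* = Q* · H/(H+B) = 1878.590 × 11/139 ≈ 148.665.

S* ≈ 148.7 pumps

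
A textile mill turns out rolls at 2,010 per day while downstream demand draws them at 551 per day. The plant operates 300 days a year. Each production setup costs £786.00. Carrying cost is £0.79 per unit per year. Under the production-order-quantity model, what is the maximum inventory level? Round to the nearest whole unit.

I_max ≈ 15,452 rolls

Annual demand D = 551 × 300 = 165,300.
Production build-up factor (1 − d/p) = 1 − 551/2,010 = 0.7259.
Q* = √(2DS / (H(1 − d/p))) = √(2 × 165,300 × 786 / (0.79 × 0.7259)).
= √(259,851,600 / 0.5734) ≈ 21287.249.
Maximum inventory = Q*(1 − d/p) = 21287.249 × 0.7259 ≈ 15451.789.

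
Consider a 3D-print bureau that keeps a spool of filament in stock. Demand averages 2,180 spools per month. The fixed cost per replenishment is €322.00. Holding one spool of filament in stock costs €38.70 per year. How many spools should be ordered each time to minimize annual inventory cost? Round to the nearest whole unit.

Q* ≈ 660 spools

Annual demand D = 2,180 × 12 = 26,160.
EOQ = √(2DS / H) = √(2 × 26,160 × 322 / 38.7).
= √(16,847,040 / 38.7) = √435,324.031 ≈ 659.791.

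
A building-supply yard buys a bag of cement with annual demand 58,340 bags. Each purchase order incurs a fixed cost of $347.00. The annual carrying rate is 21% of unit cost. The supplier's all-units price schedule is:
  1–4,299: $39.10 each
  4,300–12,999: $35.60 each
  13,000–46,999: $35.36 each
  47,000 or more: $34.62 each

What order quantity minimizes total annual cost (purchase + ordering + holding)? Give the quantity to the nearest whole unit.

Holding cost per unit per year at price C is H = 0.21·C.
Evaluate total cost at each tier's feasible EOQ or, if the EOQ is below the tier, at the tier's minimum quantity.
EOQ at $39.10 = 2220.6 (feasible in tier 1): TC = 58,340×$39.10 + (58,340/2220.6)×347 + (2220.6/2)×0.21×$39.10 = $2,299,327.12.
EOQ at $35.60 = 2327.2 < 4300, so use break Q=4300: TC = 58,340×$35.60 + (58,340/4300.0)×347 + (4300.0/2)×0.21×$35.60 = $2,097,685.30.
EOQ at $35.36 = 2335.1 < 13000, so use break Q=13000: TC = 58,340×$35.36 + (58,340/13000.0)×347 + (13000.0/2)×0.21×$35.36 = $2,112,726.03.
EOQ at $34.62 = 2359.9 < 47000, so use break Q=47000: TC = 58,340×$34.62 + (58,340/47000.0)×347 + (47000.0/2)×0.21×$34.62 = $2,191,011.22.
Lowest total cost is $2,097,685.30 at Q = 4300.0.

Q* ≈ 4,300 bags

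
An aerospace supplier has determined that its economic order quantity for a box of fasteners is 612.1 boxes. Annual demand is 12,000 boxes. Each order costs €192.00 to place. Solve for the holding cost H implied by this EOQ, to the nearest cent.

H ≈ €12.30

Squaring Q* = √(2DS/H) gives Q*² = 2DS/H.
From Q* = √(2DS/H): H = 2DS / Q*² = 2 × 12,000 × 192 / 612.1² = 12.2989.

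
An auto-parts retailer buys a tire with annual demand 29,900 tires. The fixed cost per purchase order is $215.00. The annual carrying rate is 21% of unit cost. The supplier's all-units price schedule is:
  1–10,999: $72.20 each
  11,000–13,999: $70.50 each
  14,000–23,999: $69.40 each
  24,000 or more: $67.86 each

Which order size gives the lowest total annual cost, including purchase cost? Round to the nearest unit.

Holding cost per unit per year at price C is H = 0.21·C.
Evaluate total cost at each tier's feasible EOQ or, if the EOQ is below the tier, at the tier's minimum quantity.
EOQ at $72.20 = 920.9 (feasible in tier 1): TC = 29,900×$72.20 + (29,900/920.9)×215 + (920.9/2)×0.21×$72.20 = $2,172,742.01.
EOQ at $70.50 = 931.9 < 11000, so use break Q=11000: TC = 29,900×$70.50 + (29,900/11000.0)×215 + (11000.0/2)×0.21×$70.50 = $2,189,961.91.
EOQ at $69.40 = 939.2 < 14000, so use break Q=14000: TC = 29,900×$69.40 + (29,900/14000.0)×215 + (14000.0/2)×0.21×$69.40 = $2,177,537.18.
EOQ at $67.86 = 949.8 < 24000, so use break Q=24000: TC = 29,900×$67.86 + (29,900/24000.0)×215 + (24000.0/2)×0.21×$67.86 = $2,200,289.05.
Lowest total cost is $2,172,742.01 at Q = 920.9.

Q* ≈ 921 tires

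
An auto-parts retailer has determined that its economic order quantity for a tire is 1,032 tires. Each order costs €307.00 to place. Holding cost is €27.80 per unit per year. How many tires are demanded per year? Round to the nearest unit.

Invert the EOQ relation Q*² = 2DS/H.
From Q* = √(2DS/H): D = Q*²H / (2S) = 1,032² × 27.8 / (2 × 307) = 48220.956.

D ≈ 48,221 tires per year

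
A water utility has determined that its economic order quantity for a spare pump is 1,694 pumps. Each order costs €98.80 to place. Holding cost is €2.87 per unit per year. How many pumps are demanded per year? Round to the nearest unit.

Invert the EOQ relation Q*² = 2DS/H.
From Q* = √(2DS/H): D = Q*²H / (2S) = 1,694² × 2.87 / (2 × 98.8) = 41679.430.

D ≈ 41,679 pumps per year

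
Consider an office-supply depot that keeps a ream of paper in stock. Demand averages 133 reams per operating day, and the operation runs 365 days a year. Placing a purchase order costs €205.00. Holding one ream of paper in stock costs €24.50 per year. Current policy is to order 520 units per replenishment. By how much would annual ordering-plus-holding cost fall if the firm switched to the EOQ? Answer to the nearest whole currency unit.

Extra cost ≈ €3,425 per year

Annual demand D = 133 × 365 = 48,545.
EOQ = √(2DS/H) = √(2 × 48,545 × 205 / 24.5) ≈ 901.32.
Cost at Q* = (D/Q*)S + (Q*/2)H = √(2DSH) ≈ €22,082.45.
Cost at Q = 520: (48,545/520)×205 + (520/2)×24.5 = €19,137.93 + €6,370.00 = €25,507.93.
Excess = €25,507.93 − €22,082.45 = €3,425.48.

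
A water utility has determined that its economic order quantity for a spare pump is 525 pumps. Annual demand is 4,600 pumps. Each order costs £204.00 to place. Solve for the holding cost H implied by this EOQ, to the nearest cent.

The basic EOQ model gives Q* = √(2DS/H); rearrange for the unknown.
From Q* = √(2DS/H): H = 2DS / Q*² = 2 × 4,600 × 204 / 525² = 6.8093.

H ≈ £6.81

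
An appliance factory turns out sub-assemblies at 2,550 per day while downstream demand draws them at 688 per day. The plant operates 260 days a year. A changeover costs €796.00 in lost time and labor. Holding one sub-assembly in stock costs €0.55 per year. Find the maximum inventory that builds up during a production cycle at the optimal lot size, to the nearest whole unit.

I_max ≈ 19,444 sub-assemblies

Annual demand D = 688 × 260 = 178,880.
Production build-up factor (1 − d/p) = 1 − 688/2,550 = 0.7302.
Q* = √(2DS / (H(1 − d/p))) = √(2 × 178,880 × 796 / (0.55 × 0.7302)).
= √(284,776,960 / 0.4016) ≈ 26628.784.
Maximum inventory = Q*(1 − d/p) = 26628.784 × 0.7302 ≈ 19444.234.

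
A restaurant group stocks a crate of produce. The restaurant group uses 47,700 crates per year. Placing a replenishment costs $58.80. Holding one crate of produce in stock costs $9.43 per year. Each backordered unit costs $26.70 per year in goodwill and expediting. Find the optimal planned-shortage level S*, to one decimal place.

With planned backorders, Q* = √(2DS/H) · √((H+B)/B).
√(2DS/H) = √(2 × 47,700 × 58.8 / 9.43) = 771.271.
√((H+B)/B) = √((9.43+26.7)/26.7) = 1.1633.
Q* ≈ 897.192.
S* = Q* · H/(H+B) = 897.192 × 9.43/36.13 ≈ 234.169.

S* ≈ 234.2 crates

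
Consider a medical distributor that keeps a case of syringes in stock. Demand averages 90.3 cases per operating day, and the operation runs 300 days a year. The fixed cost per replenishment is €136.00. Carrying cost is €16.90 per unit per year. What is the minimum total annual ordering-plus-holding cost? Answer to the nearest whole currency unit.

TC* ≈ €11,159

Annual demand D = 90.3 × 300 = 27,090.
Q* = √(2DS/H) = √(2 × 27,090 × 136 / 16.9) ≈ 660.31.
At the optimum the two cost components are equal, so total cost = 2·(Q*/2)H = Q*·H.
Minimum total = √(2DSH) = √(2 × 27,090 × 136 × 16.9) ≈ 11159.181.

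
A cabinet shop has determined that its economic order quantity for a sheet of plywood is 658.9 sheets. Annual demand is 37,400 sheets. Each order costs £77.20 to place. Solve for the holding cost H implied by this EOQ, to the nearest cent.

Squaring Q* = √(2DS/H) gives Q*² = 2DS/H.
From Q* = √(2DS/H): H = 2DS / Q*² = 2 × 37,400 × 77.2 / 658.9² = 13.3009.

H ≈ £13.30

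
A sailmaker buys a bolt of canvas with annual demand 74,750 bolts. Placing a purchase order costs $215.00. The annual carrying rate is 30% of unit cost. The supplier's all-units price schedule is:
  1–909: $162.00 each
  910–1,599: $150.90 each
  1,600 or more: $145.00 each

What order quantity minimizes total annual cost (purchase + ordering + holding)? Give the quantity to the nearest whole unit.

Q* ≈ 1,600 bolts

Holding cost per unit per year at price C is H = 0.30·C.
Evaluate total cost at each tier's feasible EOQ or, if the EOQ is below the tier, at the tier's minimum quantity.
EOQ at $162.00 = 813.2 (feasible in tier 1): TC = 74,750×$162.00 + (74,750/813.2)×215 + (813.2/2)×0.30×$162.00 = $12,149,023.73.
EOQ at $150.90 = 842.6 < 910, so use break Q=910: TC = 74,750×$150.90 + (74,750/910.0)×215 + (910.0/2)×0.30×$150.90 = $11,318,033.56.
EOQ at $145.00 = 859.6 < 1600, so use break Q=1600: TC = 74,750×$145.00 + (74,750/1600.0)×215 + (1600.0/2)×0.30×$145.00 = $10,883,594.53.
Lowest total cost is $10,883,594.53 at Q = 1600.0.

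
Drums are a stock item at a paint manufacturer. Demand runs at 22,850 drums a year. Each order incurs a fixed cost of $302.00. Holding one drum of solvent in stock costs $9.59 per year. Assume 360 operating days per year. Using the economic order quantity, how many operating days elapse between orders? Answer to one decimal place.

The optimal lot size = √(2DS/H) = √(2 × 22,850 × 302 / 9.59) ≈ 1199.64.
Cycle time = Q*/D × 360 = 1199.64 / 22,850 × 360 ≈ 18.900 days.

T ≈ 18.9 days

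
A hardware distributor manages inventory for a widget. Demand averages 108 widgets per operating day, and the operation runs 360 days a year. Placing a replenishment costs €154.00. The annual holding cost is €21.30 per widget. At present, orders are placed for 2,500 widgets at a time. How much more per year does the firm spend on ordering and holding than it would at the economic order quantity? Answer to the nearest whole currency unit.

Extra cost ≈ €13,049 per year

Annual demand D = 108 × 360 = 38,880.
EOQ = √(2DS/H) = √(2 × 38,880 × 154 / 21.3) ≈ 749.81.
Cost at Q* = (D/Q*)S + (Q*/2)H = √(2DSH) ≈ €15,970.86.
Cost at Q = 2,500: (38,880/2,500)×154 + (2,500/2)×21.3 = €2,395.01 + €26,625.00 = €29,020.01.
Excess = €29,020.01 − €15,970.86 = €13,049.15.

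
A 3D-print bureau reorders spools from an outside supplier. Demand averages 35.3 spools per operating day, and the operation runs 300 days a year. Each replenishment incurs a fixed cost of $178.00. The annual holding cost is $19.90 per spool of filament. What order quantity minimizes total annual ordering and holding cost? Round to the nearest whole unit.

Q* ≈ 435 spools

Annual demand D = 35.3 × 300 = 10,590.
EOQ = √(2DS / H) = √(2 × 10,590 × 178 / 19.9).
= √(3,770,040 / 19.9) = √189,449.2462 ≈ 435.258.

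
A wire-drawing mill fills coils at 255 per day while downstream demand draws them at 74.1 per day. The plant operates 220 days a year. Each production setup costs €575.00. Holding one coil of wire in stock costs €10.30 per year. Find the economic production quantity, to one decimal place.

Annual demand D = 74.1 × 220 = 16,302.
Production build-up factor (1 − d/p) = 1 − 74.1/255 = 0.7094.
Q* = √(2DS / (H(1 − d/p))) = √(2 × 16,302 × 575 / (10.3 × 0.7094)).
= √(18,747,300 / 7.3069) ≈ 1601.775.

Q* ≈ 1,601.8 coils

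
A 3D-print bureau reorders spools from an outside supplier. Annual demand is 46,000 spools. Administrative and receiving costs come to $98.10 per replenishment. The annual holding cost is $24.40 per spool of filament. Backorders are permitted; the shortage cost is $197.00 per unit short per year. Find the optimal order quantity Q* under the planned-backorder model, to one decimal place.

Q* ≈ 644.7 spools

With planned backorders, Q* = √(2DS/H) · √((H+B)/B).
√(2DS/H) = √(2 × 46,000 × 98.1 / 24.4) = 608.182.
√((H+B)/B) = √((24.4+197)/197) = 1.0601.
Q* ≈ 644.747.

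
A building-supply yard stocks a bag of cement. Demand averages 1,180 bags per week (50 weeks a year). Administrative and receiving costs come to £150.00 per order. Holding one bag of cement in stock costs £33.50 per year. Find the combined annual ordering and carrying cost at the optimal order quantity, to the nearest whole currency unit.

Annual demand D = 1,180 × 50 = 59,000.
EOQ = √(2DS/H) = √(2 × 59,000 × 150 / 33.5) ≈ 726.88.
At Q*, ordering cost (D/Q*)S equals holding cost (Q*/2)H, each = √(DSH/2).
Minimum total = √(2DSH) = √(2 × 59,000 × 150 × 33.5) ≈ 24350.565.

TC* ≈ £24,351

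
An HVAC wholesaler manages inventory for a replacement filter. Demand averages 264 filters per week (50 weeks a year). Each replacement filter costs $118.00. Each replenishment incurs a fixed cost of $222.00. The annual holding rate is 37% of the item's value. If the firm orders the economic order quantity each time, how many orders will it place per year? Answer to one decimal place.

N ≈ 36.0 orders per year

Annual demand D = 264 × 50 = 13,200.
Holding cost H = 0.37 × $118.00 = $43.6600 per unit per year.
The optimal lot size = √(2DS/H) = √(2 × 13,200 × 222 / 43.66) ≈ 366.38.
Orders per year = D / Q* = 13,200 / 366.38 ≈ 36.028.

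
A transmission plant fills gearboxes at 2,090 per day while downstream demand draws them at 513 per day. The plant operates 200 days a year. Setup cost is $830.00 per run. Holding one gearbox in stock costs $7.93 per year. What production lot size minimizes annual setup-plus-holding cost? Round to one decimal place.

Annual demand D = 513 × 200 = 102,600.
Production build-up factor (1 − d/p) = 1 − 513/2,090 = 0.7545.
Q* = √(2DS / (H(1 − d/p))) = √(2 × 102,600 × 830 / (7.93 × 0.7545)).
= √(170,316,000 / 5.9835) ≈ 5335.172.

Q* ≈ 5,335.2 gearboxes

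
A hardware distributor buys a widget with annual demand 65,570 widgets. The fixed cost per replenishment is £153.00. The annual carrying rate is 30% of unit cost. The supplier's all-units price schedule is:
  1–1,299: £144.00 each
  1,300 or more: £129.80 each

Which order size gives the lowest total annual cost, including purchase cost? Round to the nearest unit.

Holding cost per unit per year at price C is H = 0.30·C.
Candidates are each tier's EOQ (if it falls in that tier) and each price-break quantity.
EOQ at £144.00 = 681.5 (feasible in tier 1): TC = 65,570×£144.00 + (65,570/681.5)×153 + (681.5/2)×0.30×£144.00 = £9,471,521.18.
EOQ at £129.80 = 717.8 < 1300, so use break Q=1300: TC = 65,570×£129.80 + (65,570/1300.0)×153 + (1300.0/2)×0.30×£129.80 = £8,544,014.08.
Lowest total cost is £8,544,014.08 at Q = 1300.0.

Q* ≈ 1,300 widgets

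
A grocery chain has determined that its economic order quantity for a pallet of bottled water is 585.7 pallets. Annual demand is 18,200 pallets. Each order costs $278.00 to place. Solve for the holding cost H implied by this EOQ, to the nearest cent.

Invert the EOQ relation Q*² = 2DS/H.
From Q* = √(2DS/H): H = 2DS / Q*² = 2 × 18,200 × 278 / 585.7² = 29.4982.

H ≈ $29.50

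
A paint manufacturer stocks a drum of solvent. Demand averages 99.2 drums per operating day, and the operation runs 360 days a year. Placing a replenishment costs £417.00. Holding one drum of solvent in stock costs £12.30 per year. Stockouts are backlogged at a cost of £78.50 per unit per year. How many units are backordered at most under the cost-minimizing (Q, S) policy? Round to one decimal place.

Annual demand D = 99.2 × 360 = 35,712.
With planned backorders, Q* = √(2DS/H) · √((H+B)/B).
√(2DS/H) = √(2 × 35,712 × 417 / 12.3) = 1556.100.
√((H+B)/B) = √((12.3+78.5)/78.5) = 1.0755.
Q* ≈ 1673.577.
S* = Q* · H/(H+B) = 1673.577 × 12.3/90.8 ≈ 226.707.

S* ≈ 226.7 drums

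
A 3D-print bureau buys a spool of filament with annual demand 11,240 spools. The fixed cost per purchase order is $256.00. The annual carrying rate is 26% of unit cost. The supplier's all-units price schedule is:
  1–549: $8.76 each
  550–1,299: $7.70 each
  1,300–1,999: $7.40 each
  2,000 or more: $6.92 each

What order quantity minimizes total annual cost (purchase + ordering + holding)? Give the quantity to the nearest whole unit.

Holding cost per unit per year at price C is H = 0.26·C.
Evaluate total cost at each tier's feasible EOQ or, if the EOQ is below the tier, at the tier's minimum quantity.
Tier 1 ($8.76): EOQ = 1589.6 exceeds tier's upper bound 549, so this tier is dominated.
Tier 2 ($7.70): EOQ = 1695.5 exceeds tier's upper bound 1299, so this tier is dominated.
EOQ at $7.40 = 1729.5 (feasible in tier 3): TC = 11,240×$7.40 + (11,240/1729.5)×256 + (1729.5/2)×0.26×$7.40 = $86,503.52.
EOQ at $6.92 = 1788.5 < 2000, so use break Q=2000: TC = 11,240×$6.92 + (11,240/2000.0)×256 + (2000.0/2)×0.26×$6.92 = $81,018.72.
Lowest total cost is $81,018.72 at Q = 2000.0.

Q* ≈ 2,000 spools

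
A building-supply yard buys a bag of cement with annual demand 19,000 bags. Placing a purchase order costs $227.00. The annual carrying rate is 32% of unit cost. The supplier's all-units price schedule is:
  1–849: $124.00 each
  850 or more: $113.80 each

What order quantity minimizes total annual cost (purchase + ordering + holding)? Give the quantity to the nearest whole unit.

Q* ≈ 850 bags

Holding cost per unit per year at price C is H = 0.32·C.
Evaluate total cost at each tier's feasible EOQ or, if the EOQ is below the tier, at the tier's minimum quantity.
EOQ at $124.00 = 466.3 (feasible in tier 1): TC = 19,000×$124.00 + (19,000/466.3)×227 + (466.3/2)×0.32×$124.00 = $2,374,500.80.
EOQ at $113.80 = 486.7 < 850, so use break Q=850: TC = 19,000×$113.80 + (19,000/850.0)×227 + (850.0/2)×0.32×$113.80 = $2,182,750.92.
Lowest total cost is $2,182,750.92 at Q = 850.0.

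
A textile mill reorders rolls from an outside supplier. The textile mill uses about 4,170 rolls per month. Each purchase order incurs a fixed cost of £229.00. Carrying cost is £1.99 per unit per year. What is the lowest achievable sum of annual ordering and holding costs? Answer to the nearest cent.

TC* ≈ £6,753.33

Annual demand D = 4,170 × 12 = 50,040.
Q* = √(2DS/H) = √(2 × 50,040 × 229 / 1.99) ≈ 3393.63.
At Q*, ordering cost (D/Q*)S equals holding cost (Q*/2)H, each = √(DSH/2).
Minimum total = √(2DSH) = √(2 × 50,040 × 229 × 1.99) ≈ 6753.329.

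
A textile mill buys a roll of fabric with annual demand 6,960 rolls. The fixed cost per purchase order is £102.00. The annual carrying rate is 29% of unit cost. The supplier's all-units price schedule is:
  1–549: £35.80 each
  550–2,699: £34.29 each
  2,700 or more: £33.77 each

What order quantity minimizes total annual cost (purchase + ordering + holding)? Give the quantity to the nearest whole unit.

Q* ≈ 550 rolls

Holding cost per unit per year at price C is H = 0.29·C.
Candidates are each tier's EOQ (if it falls in that tier) and each price-break quantity.
EOQ at £35.80 = 369.8 (feasible in tier 1): TC = 6,960×£35.80 + (6,960/369.8)×102 + (369.8/2)×0.29×£35.80 = £253,007.37.
EOQ at £34.29 = 377.9 < 550, so use break Q=550: TC = 6,960×£34.29 + (6,960/550.0)×102 + (550.0/2)×0.29×£34.29 = £242,683.79.
EOQ at £33.77 = 380.8 < 2700, so use break Q=2700: TC = 6,960×£33.77 + (6,960/2700.0)×102 + (2700.0/2)×0.29×£33.77 = £248,523.09.
Lowest total cost is £242,683.79 at Q = 550.0.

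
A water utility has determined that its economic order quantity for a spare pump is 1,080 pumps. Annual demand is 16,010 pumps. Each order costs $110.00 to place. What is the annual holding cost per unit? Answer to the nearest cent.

The basic EOQ model gives Q* = √(2DS/H); rearrange for the unknown.
From Q* = √(2DS/H): H = 2DS / Q*² = 2 × 16,010 × 110 / 1,080² = 3.0197.

H ≈ $3.02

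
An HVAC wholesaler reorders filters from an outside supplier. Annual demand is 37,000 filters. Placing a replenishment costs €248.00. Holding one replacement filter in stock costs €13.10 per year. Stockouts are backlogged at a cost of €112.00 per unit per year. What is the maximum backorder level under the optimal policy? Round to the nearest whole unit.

With planned backorders, Q* = √(2DS/H) · √((H+B)/B).
√(2DS/H) = √(2 × 37,000 × 248 / 13.1) = 1183.603.
√((H+B)/B) = √((13.1+112)/112) = 1.0569.
Q* ≈ 1250.909.
S* = Q* · H/(H+B) = 1250.909 × 13.1/125.1 ≈ 130.990.

S* ≈ 131 filters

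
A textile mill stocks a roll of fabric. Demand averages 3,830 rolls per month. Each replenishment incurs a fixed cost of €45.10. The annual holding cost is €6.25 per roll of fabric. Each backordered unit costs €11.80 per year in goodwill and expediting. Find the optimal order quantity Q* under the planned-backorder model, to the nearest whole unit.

Annual demand D = 3,830 × 12 = 45,960.
With planned backorders, Q* = √(2DS/H) · √((H+B)/B).
√(2DS/H) = √(2 × 45,960 × 45.1 / 6.25) = 814.429.
√((H+B)/B) = √((6.25+11.8)/11.8) = 1.2368.
Q* ≈ 1007.282.

Q* ≈ 1,007 rolls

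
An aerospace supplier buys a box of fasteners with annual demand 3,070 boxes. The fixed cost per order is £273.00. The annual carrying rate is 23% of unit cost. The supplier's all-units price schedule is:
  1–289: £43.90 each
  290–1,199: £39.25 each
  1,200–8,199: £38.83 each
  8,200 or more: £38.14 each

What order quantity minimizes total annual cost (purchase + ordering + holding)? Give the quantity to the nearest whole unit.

Holding cost per unit per year at price C is H = 0.23·C.
Evaluate total cost at each tier's feasible EOQ or, if the EOQ is below the tier, at the tier's minimum quantity.
Tier 1 (£43.90): EOQ = 407.4 exceeds tier's upper bound 289, so this tier is dominated.
EOQ at £39.25 = 430.9 (feasible in tier 2): TC = 3,070×£39.25 + (3,070/430.9)×273 + (430.9/2)×0.23×£39.25 = £124,387.50.
EOQ at £38.83 = 433.2 < 1200, so use break Q=1200: TC = 3,070×£38.83 + (3,070/1200.0)×273 + (1200.0/2)×0.23×£38.83 = £125,265.06.
EOQ at £38.14 = 437.1 < 8200, so use break Q=8200: TC = 3,070×£38.14 + (3,070/8200.0)×273 + (8200.0/2)×0.23×£38.14 = £153,158.03.
Lowest total cost is £124,387.50 at Q = 430.9.

Q* ≈ 431 boxes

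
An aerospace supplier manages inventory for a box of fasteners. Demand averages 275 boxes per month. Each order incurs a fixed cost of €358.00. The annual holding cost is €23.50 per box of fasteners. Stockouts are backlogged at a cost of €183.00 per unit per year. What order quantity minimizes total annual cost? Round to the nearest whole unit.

Q* ≈ 337 boxes

Annual demand D = 275 × 12 = 3,300.
With planned backorders, Q* = √(2DS/H) · √((H+B)/B).
√(2DS/H) = √(2 × 3,300 × 358 / 23.5) = 317.088.
√((H+B)/B) = √((23.5+183)/183) = 1.0623.
Q* ≈ 336.833.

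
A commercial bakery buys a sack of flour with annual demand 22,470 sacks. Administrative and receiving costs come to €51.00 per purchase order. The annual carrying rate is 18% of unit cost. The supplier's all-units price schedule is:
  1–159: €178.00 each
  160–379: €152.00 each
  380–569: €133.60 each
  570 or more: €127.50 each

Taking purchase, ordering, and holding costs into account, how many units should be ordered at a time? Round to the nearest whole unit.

Q* ≈ 570 sacks

Holding cost per unit per year at price C is H = 0.18·C.
For each price level, check whether its EOQ is feasible; otherwise the best quantity at that price is the breakpoint.
Tier 1 (€178.00): EOQ = 267.5 exceeds tier's upper bound 159, so this tier is dominated.
EOQ at €152.00 = 289.4 (feasible in tier 2): TC = 22,470×€152.00 + (22,470/289.4)×51 + (289.4/2)×0.18×€152.00 = €3,423,358.81.
EOQ at €133.60 = 308.7 < 380, so use break Q=380: TC = 22,470×€133.60 + (22,470/380.0)×51 + (380.0/2)×0.18×€133.60 = €3,009,576.83.
EOQ at €127.50 = 316.0 < 570, so use break Q=570: TC = 22,470×€127.50 + (22,470/570.0)×51 + (570.0/2)×0.18×€127.50 = €2,873,476.22.
Lowest total cost is €2,873,476.22 at Q = 570.0.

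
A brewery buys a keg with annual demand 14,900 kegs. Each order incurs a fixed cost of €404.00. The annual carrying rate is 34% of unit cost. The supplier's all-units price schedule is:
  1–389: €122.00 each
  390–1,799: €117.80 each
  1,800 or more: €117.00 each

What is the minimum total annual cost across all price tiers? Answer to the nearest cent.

Holding cost per unit per year at price C is H = 0.34·C.
For each price level, check whether its EOQ is feasible; otherwise the best quantity at that price is the breakpoint.
Tier 1 (€122.00): EOQ = 538.7 exceeds tier's upper bound 389, so this tier is dominated.
EOQ at €117.80 = 548.3 (feasible in tier 2): TC = 14,900×€117.80 + (14,900/548.3)×404 + (548.3/2)×0.34×€117.80 = €1,777,178.92.
EOQ at €117.00 = 550.1 < 1800, so use break Q=1800: TC = 14,900×€117.00 + (14,900/1800.0)×404 + (1800.0/2)×0.34×€117.00 = €1,782,446.22.
Lowest total cost among the candidates is at Q = 548.3.

TC* ≈ €1,777,178.92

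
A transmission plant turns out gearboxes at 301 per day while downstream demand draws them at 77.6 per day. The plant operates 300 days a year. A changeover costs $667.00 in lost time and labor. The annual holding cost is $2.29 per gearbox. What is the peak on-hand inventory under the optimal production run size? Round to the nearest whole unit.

Annual demand D = 77.6 × 300 = 23,280.
Production build-up factor (1 − d/p) = 1 − 77.6/301 = 0.7422.
Q* = √(2DS / (H(1 − d/p))) = √(2 × 23,280 × 667 / (2.29 × 0.7422)).
= √(31,055,520 / 1.6996) ≈ 4274.579.
Maximum inventory = Q*(1 − d/p) = 4274.579 × 0.7422 ≈ 3172.561.

I_max ≈ 3,173 gearboxes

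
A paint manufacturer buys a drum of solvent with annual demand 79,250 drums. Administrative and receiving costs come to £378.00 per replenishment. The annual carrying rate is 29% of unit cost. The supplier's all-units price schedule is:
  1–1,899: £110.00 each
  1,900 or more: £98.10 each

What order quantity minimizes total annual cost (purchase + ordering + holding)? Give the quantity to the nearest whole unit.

Holding cost per unit per year at price C is H = 0.29·C.
Candidates are each tier's EOQ (if it falls in that tier) and each price-break quantity.
EOQ at £110.00 = 1370.5 (feasible in tier 1): TC = 79,250×£110.00 + (79,250/1370.5)×378 + (1370.5/2)×0.29×£110.00 = £8,761,217.56.
EOQ at £98.10 = 1451.2 < 1900, so use break Q=1900: TC = 79,250×£98.10 + (79,250/1900.0)×378 + (1900.0/2)×0.29×£98.10 = £7,817,218.13.
Lowest total cost is £7,817,218.13 at Q = 1900.0.

Q* ≈ 1,900 drums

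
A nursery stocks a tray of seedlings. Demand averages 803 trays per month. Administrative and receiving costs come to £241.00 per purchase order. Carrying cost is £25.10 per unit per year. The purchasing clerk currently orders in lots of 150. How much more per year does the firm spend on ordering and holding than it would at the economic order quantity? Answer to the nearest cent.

Extra cost ≈ £6,567.20 per year

Annual demand D = 803 × 12 = 9,636.
EOQ = √(2DS/H) = √(2 × 9,636 × 241 / 25.1) ≈ 430.16.
Cost at Q* = (D/Q*)S + (Q*/2)H = √(2DSH) ≈ £10,797.14.
Cost at Q = 150: (9,636/150)×241 + (150/2)×25.1 = £15,481.84 + £1,882.50 = £17,364.34.
Excess = £17,364.34 − £10,797.14 = £6,567.20.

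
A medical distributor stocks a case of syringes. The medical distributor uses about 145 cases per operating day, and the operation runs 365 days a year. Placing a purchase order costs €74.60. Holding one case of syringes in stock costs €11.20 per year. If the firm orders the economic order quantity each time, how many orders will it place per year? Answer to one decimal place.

Annual demand D = 145 × 365 = 52,925.
The optimal lot size = √(2DS/H) = √(2 × 52,925 × 74.6 / 11.2) ≈ 839.66.
Orders per year = D / Q* = 52,925 / 839.66 ≈ 63.031.

N ≈ 63.0 orders per year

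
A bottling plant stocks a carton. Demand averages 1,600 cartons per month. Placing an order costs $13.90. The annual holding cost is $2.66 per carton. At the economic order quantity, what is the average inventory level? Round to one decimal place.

Average inventory ≈ 224.0 cartons

Annual demand D = 1,600 × 12 = 19,200.
Q* = √(2DS/H) = √(2 × 19,200 × 13.9 / 2.66) ≈ 447.95.
Average inventory = Q*/2 ≈ 447.95 / 2 = 223.976.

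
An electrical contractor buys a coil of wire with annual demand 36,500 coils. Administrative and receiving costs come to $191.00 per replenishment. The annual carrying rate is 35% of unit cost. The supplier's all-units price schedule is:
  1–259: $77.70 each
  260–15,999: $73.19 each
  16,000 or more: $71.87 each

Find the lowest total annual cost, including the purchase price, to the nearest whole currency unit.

TC* ≈ $2,690,334

Holding cost per unit per year at price C is H = 0.35·C.
Evaluate total cost at each tier's feasible EOQ or, if the EOQ is below the tier, at the tier's minimum quantity.
Tier 1 ($77.70): EOQ = 716.0 exceeds tier's upper bound 259, so this tier is dominated.
EOQ at $73.19 = 737.8 (feasible in tier 2): TC = 36,500×$73.19 + (36,500/737.8)×191 + (737.8/2)×0.35×$73.19 = $2,690,333.96.
EOQ at $71.87 = 744.5 < 16000, so use break Q=16000: TC = 36,500×$71.87 + (36,500/16000.0)×191 + (16000.0/2)×0.35×$71.87 = $2,824,926.72.
Lowest total cost among the candidates is at Q = 737.8.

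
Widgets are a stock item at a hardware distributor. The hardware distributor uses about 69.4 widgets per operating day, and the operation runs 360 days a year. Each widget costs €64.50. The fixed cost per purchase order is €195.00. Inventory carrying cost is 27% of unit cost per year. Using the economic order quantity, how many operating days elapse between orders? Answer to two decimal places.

T ≈ 10.78 days

Annual demand D = 69.4 × 360 = 24,984.
Holding cost H = 0.27 × €64.50 = €17.4150 per unit per year.
The optimal lot size = √(2DS/H) = √(2 × 24,984 × 195 / 17.415) ≈ 748.00.
Cycle time = Q*/D × 360 = 748.00 / 24,984 × 360 ≈ 10.778 days.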